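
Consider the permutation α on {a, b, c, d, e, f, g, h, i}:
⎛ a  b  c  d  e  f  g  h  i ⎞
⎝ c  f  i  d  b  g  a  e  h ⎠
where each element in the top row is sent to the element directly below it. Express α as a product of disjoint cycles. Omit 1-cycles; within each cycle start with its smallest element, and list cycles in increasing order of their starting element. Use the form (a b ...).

(a c i h e b f g)

Iterating α from a gives a → c → i → h → e → b → f → g → a; that is the 8-cycle (a c i h e b f g).
Repeating from the next unused element and collecting all non-trivial cycles gives (a c i h e b f g).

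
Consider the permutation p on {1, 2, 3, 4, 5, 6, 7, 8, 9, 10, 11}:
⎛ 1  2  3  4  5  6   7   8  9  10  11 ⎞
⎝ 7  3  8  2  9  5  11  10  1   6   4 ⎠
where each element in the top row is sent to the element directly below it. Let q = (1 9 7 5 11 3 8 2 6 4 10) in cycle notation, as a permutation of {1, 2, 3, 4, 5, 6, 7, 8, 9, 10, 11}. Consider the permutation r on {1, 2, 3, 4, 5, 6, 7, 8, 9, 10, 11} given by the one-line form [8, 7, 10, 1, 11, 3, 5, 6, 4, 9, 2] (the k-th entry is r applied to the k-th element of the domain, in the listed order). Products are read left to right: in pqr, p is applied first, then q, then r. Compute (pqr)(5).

5

Chase 5: p(5) = 9; q(9) = 7; r(7) = 5. Hence (pqr)(5) = 5.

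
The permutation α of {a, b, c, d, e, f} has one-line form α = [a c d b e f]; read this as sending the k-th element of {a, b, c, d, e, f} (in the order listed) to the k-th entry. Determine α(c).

d

c is element number 3 of the domain, and entry number 3 of the one-line form is d, so α(c) = d.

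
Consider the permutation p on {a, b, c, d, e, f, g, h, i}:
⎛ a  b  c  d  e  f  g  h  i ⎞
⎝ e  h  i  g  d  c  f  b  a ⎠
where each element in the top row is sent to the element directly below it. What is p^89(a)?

c

Tracing a → e → … returns to a after 7 steps, so a lies in a 7-cycle (a, e, d, g, f, c, i).
Since the cycle has length 7, p^89 acts on it the same as p^5 (89 mod 7 = 5).
Stepping 5 places around the cycle: a → e → d → g → f → c.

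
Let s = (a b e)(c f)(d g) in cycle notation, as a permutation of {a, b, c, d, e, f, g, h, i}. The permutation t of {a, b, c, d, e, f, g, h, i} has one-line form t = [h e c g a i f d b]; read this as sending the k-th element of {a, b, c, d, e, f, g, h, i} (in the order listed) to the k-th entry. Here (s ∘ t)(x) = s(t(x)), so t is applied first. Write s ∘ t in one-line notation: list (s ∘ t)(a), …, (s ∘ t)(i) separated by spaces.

(s ∘ t)(x) = s(t(x)). Computing each image: s(t(a)) = s(h) = h, s(t(b)) = s(e) = a, s(t(c)) = s(c) = f, s(t(d)) = s(g) = d, s(t(e)) = s(a) = b, s(t(f)) = s(i) = i, s(t(g)) = s(f) = c, s(t(h)) = s(d) = g, s(t(i)) = s(b) = e.
Hence s ∘ t = [h a f d b i c g e].

h a f d b i c g e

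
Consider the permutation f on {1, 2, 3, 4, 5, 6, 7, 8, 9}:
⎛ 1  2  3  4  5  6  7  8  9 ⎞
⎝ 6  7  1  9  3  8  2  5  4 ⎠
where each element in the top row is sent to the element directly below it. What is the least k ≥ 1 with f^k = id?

Decomposing into disjoint cycles gives cycle lengths 5, 2, 2.
The order is lcm(5, 2, 2) = 10.

10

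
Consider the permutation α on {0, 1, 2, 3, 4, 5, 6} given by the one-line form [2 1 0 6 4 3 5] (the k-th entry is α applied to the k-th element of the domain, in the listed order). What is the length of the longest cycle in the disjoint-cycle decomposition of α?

Decomposing into disjoint cycles gives (0 2)(3 6 5); the longest has length 3.

3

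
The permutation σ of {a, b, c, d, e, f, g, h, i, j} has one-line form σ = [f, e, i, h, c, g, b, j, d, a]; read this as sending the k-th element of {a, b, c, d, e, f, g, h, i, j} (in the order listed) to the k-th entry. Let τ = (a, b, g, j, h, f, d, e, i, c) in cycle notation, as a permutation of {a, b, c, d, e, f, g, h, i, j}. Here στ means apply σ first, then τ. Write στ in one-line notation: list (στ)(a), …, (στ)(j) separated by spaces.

(στ)(x) = τ(σ(x)). Computing each image: τ(σ(a)) = τ(f) = d, τ(σ(b)) = τ(e) = i, τ(σ(c)) = τ(i) = c, τ(σ(d)) = τ(h) = f, τ(σ(e)) = τ(c) = a, τ(σ(f)) = τ(g) = j, τ(σ(g)) = τ(b) = g, τ(σ(h)) = τ(j) = h, τ(σ(i)) = τ(d) = e, τ(σ(j)) = τ(a) = b.
Hence στ = [d i c f a j g h e b].

d i c f a j g h e b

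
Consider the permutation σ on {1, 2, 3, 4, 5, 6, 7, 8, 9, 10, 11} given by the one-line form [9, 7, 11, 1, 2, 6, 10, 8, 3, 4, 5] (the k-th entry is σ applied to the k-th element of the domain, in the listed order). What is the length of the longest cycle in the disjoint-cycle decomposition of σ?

9

Decomposing into disjoint cycles gives (1, 9, 3, 11, 5, 2, 7, 10, 4); the longest has length 9.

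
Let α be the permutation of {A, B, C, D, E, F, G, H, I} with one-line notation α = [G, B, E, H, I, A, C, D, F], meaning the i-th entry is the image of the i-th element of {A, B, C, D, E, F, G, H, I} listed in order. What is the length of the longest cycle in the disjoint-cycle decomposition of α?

Decomposing into disjoint cycles gives (A, G, C, E, I, F)(D, H); the longest has length 6.

6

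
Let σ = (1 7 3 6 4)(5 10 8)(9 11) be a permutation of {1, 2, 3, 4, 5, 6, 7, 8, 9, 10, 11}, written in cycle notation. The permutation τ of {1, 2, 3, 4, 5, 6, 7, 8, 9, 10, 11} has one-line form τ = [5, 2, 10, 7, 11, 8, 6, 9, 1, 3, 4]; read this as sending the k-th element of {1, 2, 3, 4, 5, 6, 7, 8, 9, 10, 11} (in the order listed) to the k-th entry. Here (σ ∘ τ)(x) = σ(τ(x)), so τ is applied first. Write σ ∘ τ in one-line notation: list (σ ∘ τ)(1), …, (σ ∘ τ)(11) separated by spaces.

10 2 8 3 9 5 4 11 7 6 1

(σ ∘ τ)(x) = σ(τ(x)). Computing each image: σ(τ(1)) = σ(5) = 10, σ(τ(2)) = σ(2) = 2, σ(τ(3)) = σ(10) = 8, σ(τ(4)) = σ(7) = 3, σ(τ(5)) = σ(11) = 9, σ(τ(6)) = σ(8) = 5, σ(τ(7)) = σ(6) = 4, σ(τ(8)) = σ(9) = 11, σ(τ(9)) = σ(1) = 7, σ(τ(10)) = σ(3) = 6, σ(τ(11)) = σ(4) = 1.
Hence σ ∘ τ = [10 2 8 3 9 5 4 11 7 6 1].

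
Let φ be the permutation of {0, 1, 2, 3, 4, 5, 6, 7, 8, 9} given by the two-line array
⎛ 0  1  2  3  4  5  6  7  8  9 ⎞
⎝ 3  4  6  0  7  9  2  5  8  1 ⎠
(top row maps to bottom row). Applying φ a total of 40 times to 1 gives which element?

1

Tracing 1 → 4 → … returns to 1 after 5 steps, so 1 lies in a 5-cycle (1, 4, 7, 5, 9).
Powers repeat with period 5 on this cycle, and 40 mod 5 = 0, so φ^40(1) = φ^0(1).
So φ^40(1) = 1.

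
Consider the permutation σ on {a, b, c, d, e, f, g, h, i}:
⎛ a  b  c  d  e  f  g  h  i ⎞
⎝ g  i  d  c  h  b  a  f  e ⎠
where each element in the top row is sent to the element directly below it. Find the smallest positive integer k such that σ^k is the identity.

10

Writing σ as disjoint cycles, the cycle lengths are 5, 2, 2.
The order is lcm(5, 2, 2) = 10.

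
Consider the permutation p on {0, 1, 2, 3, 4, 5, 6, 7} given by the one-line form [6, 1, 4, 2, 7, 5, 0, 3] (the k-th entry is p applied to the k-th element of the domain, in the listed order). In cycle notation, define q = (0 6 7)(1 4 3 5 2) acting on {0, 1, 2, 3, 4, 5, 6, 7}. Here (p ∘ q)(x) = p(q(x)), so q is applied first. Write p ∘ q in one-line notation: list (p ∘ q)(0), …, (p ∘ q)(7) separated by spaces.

0 7 1 5 2 4 3 6

Chase each element through q then p: 0 → 6 → 0; 1 → 4 → 7; 2 → 1 → 1; 3 → 5 → 5; 4 → 3 → 2; 5 → 2 → 4; 6 → 7 → 3; 7 → 0 → 6.
Collecting the images, p ∘ q = [0 7 1 5 2 4 3 6].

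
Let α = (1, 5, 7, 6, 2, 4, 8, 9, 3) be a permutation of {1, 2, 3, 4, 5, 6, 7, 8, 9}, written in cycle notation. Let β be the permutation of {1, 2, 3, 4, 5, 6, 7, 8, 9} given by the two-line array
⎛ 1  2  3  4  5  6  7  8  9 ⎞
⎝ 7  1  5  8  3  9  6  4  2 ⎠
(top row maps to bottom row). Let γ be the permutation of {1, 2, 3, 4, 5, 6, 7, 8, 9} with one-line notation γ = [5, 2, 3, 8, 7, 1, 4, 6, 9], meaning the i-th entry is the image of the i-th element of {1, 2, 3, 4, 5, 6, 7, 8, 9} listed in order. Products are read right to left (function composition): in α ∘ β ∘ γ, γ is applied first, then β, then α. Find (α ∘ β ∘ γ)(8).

3

(α ∘ β ∘ γ)(8) = α(β(γ(8))). γ(8) = 6, then β(6) = 9, then α(9) = 3, so the result is 3.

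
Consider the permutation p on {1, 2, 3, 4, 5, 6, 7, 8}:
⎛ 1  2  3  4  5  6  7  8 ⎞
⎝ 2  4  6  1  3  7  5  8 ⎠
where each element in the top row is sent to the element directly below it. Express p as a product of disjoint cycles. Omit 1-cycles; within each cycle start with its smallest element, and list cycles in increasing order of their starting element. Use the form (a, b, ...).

From 1: 1 → 2 → 4 → 1, closing the cycle (1, 2, 4).
Continuing from each remaining unvisited element yields (1, 2, 4)(3, 6, 7, 5).

(1, 2, 4)(3, 6, 7, 5)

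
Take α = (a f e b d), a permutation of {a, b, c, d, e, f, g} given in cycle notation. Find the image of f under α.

e

f appears in (a f e b d); the next entry (wrapping around) is e.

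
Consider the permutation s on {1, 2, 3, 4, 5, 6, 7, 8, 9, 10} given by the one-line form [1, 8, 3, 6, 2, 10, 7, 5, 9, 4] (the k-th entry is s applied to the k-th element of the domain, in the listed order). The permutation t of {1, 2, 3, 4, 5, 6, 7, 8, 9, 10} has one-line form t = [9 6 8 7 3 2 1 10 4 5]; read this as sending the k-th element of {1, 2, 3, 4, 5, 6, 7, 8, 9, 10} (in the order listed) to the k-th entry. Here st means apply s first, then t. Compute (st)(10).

s(10) = 4, then t(4) = 7; composing gives (st)(10) = 7.

7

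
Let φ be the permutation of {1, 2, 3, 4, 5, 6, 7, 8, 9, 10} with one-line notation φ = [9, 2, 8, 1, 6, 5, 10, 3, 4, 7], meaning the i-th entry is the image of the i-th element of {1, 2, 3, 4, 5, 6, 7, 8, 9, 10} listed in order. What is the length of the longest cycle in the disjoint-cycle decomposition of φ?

Decomposing into disjoint cycles gives (1 9 4)(3 8)(5 6)(7 10); the longest has length 3.

3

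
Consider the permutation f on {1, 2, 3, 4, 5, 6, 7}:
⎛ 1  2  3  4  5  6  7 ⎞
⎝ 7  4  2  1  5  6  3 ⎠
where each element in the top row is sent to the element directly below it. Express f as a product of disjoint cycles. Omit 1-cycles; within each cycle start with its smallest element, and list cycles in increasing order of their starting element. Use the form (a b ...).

(1 7 3 2 4)

From 1: 1 → 7 → 3 → 2 → 4 → 1, closing the cycle (1 7 3 2 4).
Repeating from the next unused element and collecting all non-trivial cycles gives (1 7 3 2 4).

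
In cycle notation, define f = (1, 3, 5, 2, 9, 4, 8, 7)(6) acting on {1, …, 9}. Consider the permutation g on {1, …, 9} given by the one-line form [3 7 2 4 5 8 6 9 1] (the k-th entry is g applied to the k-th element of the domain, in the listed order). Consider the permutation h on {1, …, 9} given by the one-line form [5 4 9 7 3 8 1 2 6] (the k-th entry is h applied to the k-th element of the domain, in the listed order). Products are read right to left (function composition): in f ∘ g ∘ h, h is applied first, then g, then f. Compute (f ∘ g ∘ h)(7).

5

(f ∘ g ∘ h)(7) = f(g(h(7))). h(7) = 1, then g(1) = 3, then f(3) = 5, so the result is 5.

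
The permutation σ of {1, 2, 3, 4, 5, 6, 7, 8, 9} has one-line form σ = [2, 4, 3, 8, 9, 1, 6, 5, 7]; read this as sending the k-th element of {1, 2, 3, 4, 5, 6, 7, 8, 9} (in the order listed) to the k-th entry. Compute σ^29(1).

Tracing 1 → 2 → … returns to 1 after 8 steps, so 1 lies in an 8-cycle (1 2 4 8 5 9 7 6).
On an 8-cycle, σ^8 is the identity, so σ^29 = σ^5 there (29 ≡ 5 mod 8).
Advancing 5 steps from 1: 1 → 2 → 4 → 8 → 5 → 9.

9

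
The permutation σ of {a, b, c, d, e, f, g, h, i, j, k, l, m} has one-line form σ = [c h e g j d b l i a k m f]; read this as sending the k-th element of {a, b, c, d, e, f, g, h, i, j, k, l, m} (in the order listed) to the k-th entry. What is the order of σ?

28

Writing σ as disjoint cycles, the cycle lengths are 7, 4, 1, 1.
Since disjoint cycles commute, ord(σ) = lcm(7, 4) = 28.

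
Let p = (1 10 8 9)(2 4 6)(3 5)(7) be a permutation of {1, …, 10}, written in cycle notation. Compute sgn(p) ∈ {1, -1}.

1

The cycle lengths are 4, 3, 2, 1.
A cycle is odd iff its length is even; p has 2 even-length cycles, so sgn(p) = (−1)^2 and p is even.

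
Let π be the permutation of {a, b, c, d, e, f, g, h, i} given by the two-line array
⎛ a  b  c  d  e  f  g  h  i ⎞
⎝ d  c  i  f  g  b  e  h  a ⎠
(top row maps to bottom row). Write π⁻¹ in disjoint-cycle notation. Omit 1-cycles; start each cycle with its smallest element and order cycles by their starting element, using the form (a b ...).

The cycle decomposition of π is (a d f b c i)(e g).
The inverse reverses every cycle; in canonical form, π⁻¹ = (a i c b f d)(e g).

(a i c b f d)(e g)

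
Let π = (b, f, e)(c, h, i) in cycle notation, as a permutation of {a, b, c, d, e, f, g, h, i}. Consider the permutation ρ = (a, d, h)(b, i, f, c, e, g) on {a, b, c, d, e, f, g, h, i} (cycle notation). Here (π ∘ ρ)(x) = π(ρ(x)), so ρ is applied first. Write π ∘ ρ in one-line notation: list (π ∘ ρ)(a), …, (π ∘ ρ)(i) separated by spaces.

d c b i g h f a e

(π ∘ ρ)(x) = π(ρ(x)). Computing each image: π(ρ(a)) = π(d) = d, π(ρ(b)) = π(i) = c, π(ρ(c)) = π(e) = b, π(ρ(d)) = π(h) = i, π(ρ(e)) = π(g) = g, π(ρ(f)) = π(c) = h, π(ρ(g)) = π(b) = f, π(ρ(h)) = π(a) = a, π(ρ(i)) = π(f) = e.
Hence π ∘ ρ = [d c b i g h f a e].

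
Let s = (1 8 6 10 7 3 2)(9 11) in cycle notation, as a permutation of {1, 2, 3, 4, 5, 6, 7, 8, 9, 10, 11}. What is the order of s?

14

The cycle type of s is (7, 2, 1, 1).
Since disjoint cycles commute, ord(s) = lcm(7, 2) = 14.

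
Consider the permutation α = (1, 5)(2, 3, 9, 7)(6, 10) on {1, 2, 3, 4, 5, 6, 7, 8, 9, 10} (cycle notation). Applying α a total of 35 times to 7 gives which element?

7 lies in the 4-cycle (2, 3, 9, 7).
Powers repeat with period 4 on this cycle, and 35 mod 4 = 3, so α^35(7) = α^3(7).
Advancing 3 steps from 7: 7 → 2 → 3 → 9.

9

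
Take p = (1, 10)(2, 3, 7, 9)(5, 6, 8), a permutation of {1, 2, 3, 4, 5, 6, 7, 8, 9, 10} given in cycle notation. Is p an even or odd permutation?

The cycle lengths are 4, 3, 2, 1.
A cycle is odd iff its length is even; p has 2 even-length cycles, so sgn(p) = (−1)^2 and p is even.

even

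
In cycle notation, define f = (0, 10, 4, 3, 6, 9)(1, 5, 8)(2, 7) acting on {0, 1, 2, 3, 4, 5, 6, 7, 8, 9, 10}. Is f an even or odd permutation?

The cycle lengths are 6, 3, 2.
A cycle is odd iff its length is even; f has 2 even-length cycles, so sgn(f) = (−1)^2 and f is even.

even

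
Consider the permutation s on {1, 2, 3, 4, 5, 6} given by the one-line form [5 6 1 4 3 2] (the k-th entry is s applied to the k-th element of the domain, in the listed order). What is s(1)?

1 is element number 1 of the domain, and entry number 1 of the one-line form is 5, so s(1) = 5.

5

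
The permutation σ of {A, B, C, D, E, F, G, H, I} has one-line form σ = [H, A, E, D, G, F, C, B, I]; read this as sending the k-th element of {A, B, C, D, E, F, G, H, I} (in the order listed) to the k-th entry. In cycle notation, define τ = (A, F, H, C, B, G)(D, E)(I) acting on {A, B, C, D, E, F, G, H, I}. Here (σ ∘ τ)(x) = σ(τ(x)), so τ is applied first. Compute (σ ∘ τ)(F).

B

(σ ∘ τ)(F) = σ(τ(F)). τ(F) = H, then σ(H) = B. So (σ ∘ τ)(F) = B.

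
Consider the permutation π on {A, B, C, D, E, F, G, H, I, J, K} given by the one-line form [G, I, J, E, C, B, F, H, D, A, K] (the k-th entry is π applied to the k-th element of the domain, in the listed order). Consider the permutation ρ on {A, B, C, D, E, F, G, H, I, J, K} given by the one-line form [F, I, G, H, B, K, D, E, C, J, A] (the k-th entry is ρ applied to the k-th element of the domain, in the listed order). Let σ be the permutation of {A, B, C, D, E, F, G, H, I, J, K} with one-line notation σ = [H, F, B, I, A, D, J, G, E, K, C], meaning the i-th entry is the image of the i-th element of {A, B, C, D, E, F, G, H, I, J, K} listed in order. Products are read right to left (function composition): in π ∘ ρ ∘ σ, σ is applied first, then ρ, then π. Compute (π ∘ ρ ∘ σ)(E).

B

Apply the permutations in order: σ(E) = A, then ρ(A) = F, then π(F) = B. So (π ∘ ρ ∘ σ)(E) = B.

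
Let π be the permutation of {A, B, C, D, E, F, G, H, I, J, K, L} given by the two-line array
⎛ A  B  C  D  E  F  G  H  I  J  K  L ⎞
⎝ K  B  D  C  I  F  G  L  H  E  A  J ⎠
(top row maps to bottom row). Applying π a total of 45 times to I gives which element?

I

Tracing I → H → … returns to I after 5 steps, so I lies in a 5-cycle (E I H L J).
Powers repeat with period 5 on this cycle, and 45 mod 5 = 0, so π^45(I) = π^0(I).
So π^45(I) = I.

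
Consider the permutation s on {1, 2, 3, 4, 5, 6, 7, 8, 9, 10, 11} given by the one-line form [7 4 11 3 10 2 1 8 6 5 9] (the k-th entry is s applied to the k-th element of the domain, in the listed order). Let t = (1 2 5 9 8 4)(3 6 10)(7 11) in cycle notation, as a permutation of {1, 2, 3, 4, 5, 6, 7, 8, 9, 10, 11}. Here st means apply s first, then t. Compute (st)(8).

(st)(8) = t(s(8)). s(8) = 8, then t(8) = 4. So (st)(8) = 4.

4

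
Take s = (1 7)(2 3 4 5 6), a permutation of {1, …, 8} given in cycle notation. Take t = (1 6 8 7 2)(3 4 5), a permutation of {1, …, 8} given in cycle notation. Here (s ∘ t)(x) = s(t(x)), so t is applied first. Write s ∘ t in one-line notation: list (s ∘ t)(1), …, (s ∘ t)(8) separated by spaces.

(s ∘ t)(x) = s(t(x)). Computing each image: s(t(1)) = s(6) = 2, s(t(2)) = s(1) = 7, s(t(3)) = s(4) = 5, s(t(4)) = s(5) = 6, s(t(5)) = s(3) = 4, s(t(6)) = s(8) = 8, s(t(7)) = s(2) = 3, s(t(8)) = s(7) = 1.
Hence s ∘ t = [2 7 5 6 4 8 3 1].

2 7 5 6 4 8 3 1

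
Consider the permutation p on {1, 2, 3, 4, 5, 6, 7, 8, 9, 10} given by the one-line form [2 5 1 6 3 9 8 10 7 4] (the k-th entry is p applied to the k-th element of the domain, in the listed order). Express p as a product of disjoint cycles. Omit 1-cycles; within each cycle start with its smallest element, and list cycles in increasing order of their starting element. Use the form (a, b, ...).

(1, 2, 5, 3)(4, 6, 9, 7, 8, 10)

Iterating p from 1 gives 1 → 2 → 5 → 3 → 1; that is the 4-cycle (1, 2, 5, 3).
Continuing from each remaining unvisited element yields (1, 2, 5, 3)(4, 6, 9, 7, 8, 10).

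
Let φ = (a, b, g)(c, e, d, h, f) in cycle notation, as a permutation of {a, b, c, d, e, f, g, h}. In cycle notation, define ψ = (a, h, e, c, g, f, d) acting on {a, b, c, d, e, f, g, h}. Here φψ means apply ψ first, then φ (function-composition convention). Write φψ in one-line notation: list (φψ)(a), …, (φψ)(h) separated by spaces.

f g a b e h c d

Chase each element through ψ then φ: a → h → f; b → b → g; c → g → a; d → a → b; e → c → e; f → d → h; g → f → c; h → e → d.
Collecting the images, φψ = [f g a b e h c d].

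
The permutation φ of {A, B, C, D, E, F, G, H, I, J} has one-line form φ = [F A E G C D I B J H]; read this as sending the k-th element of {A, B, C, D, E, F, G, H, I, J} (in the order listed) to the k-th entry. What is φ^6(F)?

B

Tracing F → D → … returns to F after 8 steps, so F lies in an 8-cycle (A F D G I J H B).
Stepping 6 places around the cycle: F → D → G → I → J → H → B.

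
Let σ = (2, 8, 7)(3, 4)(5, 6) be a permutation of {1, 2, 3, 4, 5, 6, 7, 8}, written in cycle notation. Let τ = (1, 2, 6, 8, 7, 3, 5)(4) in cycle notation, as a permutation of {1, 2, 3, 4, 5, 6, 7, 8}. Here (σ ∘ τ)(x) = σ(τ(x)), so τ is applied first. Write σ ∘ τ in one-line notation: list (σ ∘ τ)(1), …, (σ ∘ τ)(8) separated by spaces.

8 5 6 3 1 7 4 2

For each element, apply τ then σ: 1 → 2 → 8; 2 → 6 → 5; 3 → 5 → 6; 4 → 4 → 3; 5 → 1 → 1; 6 → 8 → 7; 7 → 3 → 4; 8 → 7 → 2.
Collecting the images, σ ∘ τ = [8 5 6 3 1 7 4 2].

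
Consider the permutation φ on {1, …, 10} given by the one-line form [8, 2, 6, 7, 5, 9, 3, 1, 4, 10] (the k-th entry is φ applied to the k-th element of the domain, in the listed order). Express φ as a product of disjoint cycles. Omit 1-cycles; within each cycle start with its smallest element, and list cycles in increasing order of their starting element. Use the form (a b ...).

Start at 1 and follow images: 1 → 8 → 1, giving the cycle (1 8).
Repeating from the next unused element and collecting all non-trivial cycles gives (1 8)(3 6 9 4 7).

(1 8)(3 6 9 4 7)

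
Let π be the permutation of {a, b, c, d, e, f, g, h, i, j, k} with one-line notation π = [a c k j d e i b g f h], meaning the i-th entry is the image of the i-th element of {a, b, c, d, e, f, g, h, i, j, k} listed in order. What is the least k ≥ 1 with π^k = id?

Decomposing into disjoint cycles gives cycle lengths 4, 4, 2, 1.
Since disjoint cycles commute, ord(π) = lcm(4, 4, 2) = 4.

4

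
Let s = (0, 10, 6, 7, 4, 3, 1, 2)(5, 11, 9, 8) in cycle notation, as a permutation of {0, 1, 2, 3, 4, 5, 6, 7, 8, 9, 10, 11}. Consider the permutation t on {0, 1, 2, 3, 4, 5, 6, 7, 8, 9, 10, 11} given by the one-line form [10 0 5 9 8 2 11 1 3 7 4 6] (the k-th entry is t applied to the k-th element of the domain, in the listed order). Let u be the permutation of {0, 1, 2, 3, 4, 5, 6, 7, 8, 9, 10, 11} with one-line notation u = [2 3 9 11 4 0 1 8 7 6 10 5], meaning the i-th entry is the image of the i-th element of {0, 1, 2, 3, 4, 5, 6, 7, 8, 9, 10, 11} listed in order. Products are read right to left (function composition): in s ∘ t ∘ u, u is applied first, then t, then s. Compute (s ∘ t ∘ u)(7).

(s ∘ t ∘ u)(7) = s(t(u(7))). u(7) = 8, then t(8) = 3, then s(3) = 1, so the result is 1.

1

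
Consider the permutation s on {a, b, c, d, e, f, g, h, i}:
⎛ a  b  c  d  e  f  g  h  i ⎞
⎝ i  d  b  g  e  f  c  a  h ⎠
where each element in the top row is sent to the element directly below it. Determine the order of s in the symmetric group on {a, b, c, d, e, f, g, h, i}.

12

Decomposing into disjoint cycles gives cycle lengths 4, 3, 1, 1.
The order is lcm(4, 3) = 12.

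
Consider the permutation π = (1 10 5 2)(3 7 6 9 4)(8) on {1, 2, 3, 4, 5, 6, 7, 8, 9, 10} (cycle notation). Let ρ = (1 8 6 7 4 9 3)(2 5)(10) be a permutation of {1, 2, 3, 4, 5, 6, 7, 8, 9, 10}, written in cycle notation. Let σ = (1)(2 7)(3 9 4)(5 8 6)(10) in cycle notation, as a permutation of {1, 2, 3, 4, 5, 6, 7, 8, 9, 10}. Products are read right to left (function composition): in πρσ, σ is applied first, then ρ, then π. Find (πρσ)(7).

2

Chase 7: σ(7) = 2; ρ(2) = 5; π(5) = 2. Hence (πρσ)(7) = 2.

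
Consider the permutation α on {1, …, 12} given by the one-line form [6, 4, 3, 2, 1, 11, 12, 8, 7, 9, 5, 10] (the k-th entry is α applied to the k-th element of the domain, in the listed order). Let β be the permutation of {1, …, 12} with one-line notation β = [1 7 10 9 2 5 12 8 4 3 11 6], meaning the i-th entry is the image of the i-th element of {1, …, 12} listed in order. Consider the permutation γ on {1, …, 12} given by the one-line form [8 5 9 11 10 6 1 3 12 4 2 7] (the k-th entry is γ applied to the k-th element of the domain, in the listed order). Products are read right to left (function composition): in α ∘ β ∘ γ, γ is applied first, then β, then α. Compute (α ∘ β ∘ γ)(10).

7

Apply the permutations in order: γ(10) = 4, then β(4) = 9, then α(9) = 7. So (α ∘ β ∘ γ)(10) = 7.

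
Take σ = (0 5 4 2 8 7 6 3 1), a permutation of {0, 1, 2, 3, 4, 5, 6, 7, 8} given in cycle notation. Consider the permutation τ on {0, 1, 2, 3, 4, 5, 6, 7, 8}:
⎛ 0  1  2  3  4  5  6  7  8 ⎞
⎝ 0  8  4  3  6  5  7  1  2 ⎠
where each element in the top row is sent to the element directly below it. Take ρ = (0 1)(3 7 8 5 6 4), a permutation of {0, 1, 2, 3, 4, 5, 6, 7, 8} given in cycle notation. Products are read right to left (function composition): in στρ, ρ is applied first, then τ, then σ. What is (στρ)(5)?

6

Chase 5: ρ(5) = 6; τ(6) = 7; σ(7) = 6. Hence (στρ)(5) = 6.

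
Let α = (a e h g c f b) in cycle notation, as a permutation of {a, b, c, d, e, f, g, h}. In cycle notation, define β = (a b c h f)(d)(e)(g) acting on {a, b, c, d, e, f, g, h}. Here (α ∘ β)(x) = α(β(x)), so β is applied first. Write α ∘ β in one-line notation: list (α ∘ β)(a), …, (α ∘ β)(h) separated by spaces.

(α ∘ β)(x) = α(β(x)). Computing each image: α(β(a)) = α(b) = a, α(β(b)) = α(c) = f, α(β(c)) = α(h) = g, α(β(d)) = α(d) = d, α(β(e)) = α(e) = h, α(β(f)) = α(a) = e, α(β(g)) = α(g) = c, α(β(h)) = α(f) = b.
Hence α ∘ β = [a f g d h e c b].

a f g d h e c b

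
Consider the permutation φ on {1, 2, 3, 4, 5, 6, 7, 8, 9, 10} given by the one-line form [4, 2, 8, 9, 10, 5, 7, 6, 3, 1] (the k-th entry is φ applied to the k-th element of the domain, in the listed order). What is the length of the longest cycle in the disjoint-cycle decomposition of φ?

8

Decomposing into disjoint cycles gives (1 4 9 3 8 6 5 10); the longest has length 8.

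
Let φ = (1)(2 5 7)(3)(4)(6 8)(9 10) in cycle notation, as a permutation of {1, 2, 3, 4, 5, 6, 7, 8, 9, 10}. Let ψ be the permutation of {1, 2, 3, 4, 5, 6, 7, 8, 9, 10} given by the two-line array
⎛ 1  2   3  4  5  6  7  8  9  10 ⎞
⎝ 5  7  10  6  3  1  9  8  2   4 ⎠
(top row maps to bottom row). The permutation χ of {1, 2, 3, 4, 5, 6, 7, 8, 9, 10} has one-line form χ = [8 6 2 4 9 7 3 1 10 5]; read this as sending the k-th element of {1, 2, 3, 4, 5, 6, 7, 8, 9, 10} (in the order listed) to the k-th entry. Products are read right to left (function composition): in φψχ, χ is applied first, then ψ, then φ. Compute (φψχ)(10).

3

Chase 10: χ(10) = 5; ψ(5) = 3; φ(3) = 3. Hence (φψχ)(10) = 3.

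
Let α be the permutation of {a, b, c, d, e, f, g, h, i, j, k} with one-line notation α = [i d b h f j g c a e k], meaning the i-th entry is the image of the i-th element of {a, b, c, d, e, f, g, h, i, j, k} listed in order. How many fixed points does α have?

The fixed points (elements with α(x) = x) are {g, k}, so there are 2.

2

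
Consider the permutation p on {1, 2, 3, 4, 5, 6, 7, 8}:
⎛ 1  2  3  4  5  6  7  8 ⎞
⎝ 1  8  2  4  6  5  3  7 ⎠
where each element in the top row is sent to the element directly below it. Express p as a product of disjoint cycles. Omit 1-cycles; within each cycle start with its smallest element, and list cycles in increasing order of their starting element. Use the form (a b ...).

(2 8 7 3)(5 6)

Start at 2 and follow images: 2 → 8 → 7 → 3 → 2, giving the cycle (2 8 7 3).
Continuing from each remaining unvisited element yields (2 8 7 3)(5 6).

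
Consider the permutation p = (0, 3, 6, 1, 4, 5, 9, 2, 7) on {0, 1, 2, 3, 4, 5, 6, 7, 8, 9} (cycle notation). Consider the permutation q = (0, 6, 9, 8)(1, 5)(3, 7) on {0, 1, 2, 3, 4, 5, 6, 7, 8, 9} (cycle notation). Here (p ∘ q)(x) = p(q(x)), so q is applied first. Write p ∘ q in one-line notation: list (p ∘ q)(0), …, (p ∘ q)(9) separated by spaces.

1 9 7 0 5 4 2 6 3 8

(p ∘ q)(x) = p(q(x)). Computing each image: p(q(0)) = p(6) = 1, p(q(1)) = p(5) = 9, p(q(2)) = p(2) = 7, p(q(3)) = p(7) = 0, p(q(4)) = p(4) = 5, p(q(5)) = p(1) = 4, p(q(6)) = p(9) = 2, p(q(7)) = p(3) = 6, p(q(8)) = p(0) = 3, p(q(9)) = p(8) = 8.
Hence p ∘ q = [1 9 7 0 5 4 2 6 3 8].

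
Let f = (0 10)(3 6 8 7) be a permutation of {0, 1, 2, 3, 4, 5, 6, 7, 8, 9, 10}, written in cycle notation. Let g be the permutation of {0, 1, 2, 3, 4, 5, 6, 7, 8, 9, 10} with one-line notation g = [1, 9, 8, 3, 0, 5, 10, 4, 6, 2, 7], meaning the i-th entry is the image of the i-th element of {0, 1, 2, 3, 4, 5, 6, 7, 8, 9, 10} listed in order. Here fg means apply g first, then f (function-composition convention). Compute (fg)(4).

10

g(4) = 0, then f(0) = 10; composing gives (fg)(4) = 10.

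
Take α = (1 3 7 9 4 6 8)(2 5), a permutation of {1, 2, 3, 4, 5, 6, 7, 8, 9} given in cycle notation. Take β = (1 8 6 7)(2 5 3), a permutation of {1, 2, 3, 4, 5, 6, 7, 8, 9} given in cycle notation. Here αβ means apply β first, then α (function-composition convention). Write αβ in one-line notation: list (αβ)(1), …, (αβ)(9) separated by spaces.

1 2 5 6 7 9 3 8 4

(αβ)(x) = α(β(x)). Computing each image: α(β(1)) = α(8) = 1, α(β(2)) = α(5) = 2, α(β(3)) = α(2) = 5, α(β(4)) = α(4) = 6, α(β(5)) = α(3) = 7, α(β(6)) = α(7) = 9, α(β(7)) = α(1) = 3, α(β(8)) = α(6) = 8, α(β(9)) = α(9) = 4.
Hence αβ = [1 2 5 6 7 9 3 8 4].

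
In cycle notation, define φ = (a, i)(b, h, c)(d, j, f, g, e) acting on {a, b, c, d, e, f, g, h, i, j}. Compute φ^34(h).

c

h lies in the 3-cycle (b, h, c).
On a 3-cycle, φ^3 is the identity, so φ^34 = φ^1 there (34 ≡ 1 mod 3).
Stepping 1 place around the cycle: h → c.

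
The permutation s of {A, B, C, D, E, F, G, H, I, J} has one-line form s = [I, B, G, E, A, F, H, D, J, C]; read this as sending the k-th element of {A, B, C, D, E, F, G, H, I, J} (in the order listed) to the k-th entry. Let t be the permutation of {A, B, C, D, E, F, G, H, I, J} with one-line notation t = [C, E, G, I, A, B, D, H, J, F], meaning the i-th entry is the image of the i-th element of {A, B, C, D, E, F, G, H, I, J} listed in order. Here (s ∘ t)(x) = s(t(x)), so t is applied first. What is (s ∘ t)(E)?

First apply t: t(E) = A, then s(A) = I. Thus (s ∘ t)(E) = I.

I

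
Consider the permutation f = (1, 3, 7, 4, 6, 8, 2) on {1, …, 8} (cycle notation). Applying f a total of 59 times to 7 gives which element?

8

7 lies in the 7-cycle (1, 3, 7, 4, 6, 8, 2).
Since the cycle has length 7, f^59 acts on it the same as f^3 (59 mod 7 = 3).
Stepping 3 places around the cycle: 7 → 4 → 6 → 8.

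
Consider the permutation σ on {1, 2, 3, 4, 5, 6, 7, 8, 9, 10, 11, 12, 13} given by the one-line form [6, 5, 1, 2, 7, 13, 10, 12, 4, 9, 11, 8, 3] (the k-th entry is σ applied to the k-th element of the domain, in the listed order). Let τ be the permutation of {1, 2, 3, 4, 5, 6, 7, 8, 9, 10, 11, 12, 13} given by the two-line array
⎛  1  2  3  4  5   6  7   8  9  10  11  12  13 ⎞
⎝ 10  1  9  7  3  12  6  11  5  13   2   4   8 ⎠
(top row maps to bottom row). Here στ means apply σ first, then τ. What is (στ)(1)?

First apply σ: σ(1) = 6, then τ(6) = 12. Thus (στ)(1) = 12.

12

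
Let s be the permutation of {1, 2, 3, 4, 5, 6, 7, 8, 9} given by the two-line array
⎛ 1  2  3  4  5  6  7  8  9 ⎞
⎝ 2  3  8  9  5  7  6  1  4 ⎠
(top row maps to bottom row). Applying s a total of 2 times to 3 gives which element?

Tracing 3 → 8 → … returns to 3 after 4 steps, so 3 lies in a 4-cycle (1 2 3 8).
Advancing 2 steps from 3: 3 → 8 → 1.

1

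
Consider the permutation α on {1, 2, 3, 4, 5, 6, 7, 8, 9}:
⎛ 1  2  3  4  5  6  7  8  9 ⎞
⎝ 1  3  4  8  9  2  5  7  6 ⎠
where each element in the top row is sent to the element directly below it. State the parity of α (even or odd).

In disjoint-cycle form the cycle lengths are 8, 1.
A cycle of length ℓ contributes ℓ−1 transpositions, so α is a product of 7 transpositions — odd.

odd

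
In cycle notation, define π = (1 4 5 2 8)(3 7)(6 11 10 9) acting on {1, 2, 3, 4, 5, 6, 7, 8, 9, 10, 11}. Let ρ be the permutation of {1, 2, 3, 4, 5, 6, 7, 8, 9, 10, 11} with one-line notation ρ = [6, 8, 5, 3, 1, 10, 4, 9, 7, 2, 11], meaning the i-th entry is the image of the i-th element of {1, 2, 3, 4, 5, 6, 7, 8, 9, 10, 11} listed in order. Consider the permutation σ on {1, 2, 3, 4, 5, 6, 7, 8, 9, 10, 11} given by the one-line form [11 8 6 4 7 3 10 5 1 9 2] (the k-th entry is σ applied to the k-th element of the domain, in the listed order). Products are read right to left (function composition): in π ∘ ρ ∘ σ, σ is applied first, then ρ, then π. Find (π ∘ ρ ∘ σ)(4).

7

Apply the permutations in order: σ(4) = 4, then ρ(4) = 3, then π(3) = 7. So (π ∘ ρ ∘ σ)(4) = 7.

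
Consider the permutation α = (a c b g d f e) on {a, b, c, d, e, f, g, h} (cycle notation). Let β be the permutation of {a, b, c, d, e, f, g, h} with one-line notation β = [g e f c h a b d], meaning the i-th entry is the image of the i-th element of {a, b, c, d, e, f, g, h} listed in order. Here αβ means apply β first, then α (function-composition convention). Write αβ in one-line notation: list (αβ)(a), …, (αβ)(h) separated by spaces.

d a e b h c g f

(αβ)(x) = α(β(x)). Computing each image: α(β(a)) = α(g) = d, α(β(b)) = α(e) = a, α(β(c)) = α(f) = e, α(β(d)) = α(c) = b, α(β(e)) = α(h) = h, α(β(f)) = α(a) = c, α(β(g)) = α(b) = g, α(β(h)) = α(d) = f.
Hence αβ = [d a e b h c g f].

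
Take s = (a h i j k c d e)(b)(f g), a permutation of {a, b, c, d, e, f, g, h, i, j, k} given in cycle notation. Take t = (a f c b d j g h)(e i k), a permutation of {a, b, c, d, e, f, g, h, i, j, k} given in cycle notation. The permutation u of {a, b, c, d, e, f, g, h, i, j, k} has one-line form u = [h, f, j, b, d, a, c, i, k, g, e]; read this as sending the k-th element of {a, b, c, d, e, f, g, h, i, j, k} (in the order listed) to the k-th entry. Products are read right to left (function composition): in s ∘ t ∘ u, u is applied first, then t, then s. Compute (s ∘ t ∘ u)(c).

f

Chase c: u(c) = j; t(j) = g; s(g) = f. Hence (s ∘ t ∘ u)(c) = f.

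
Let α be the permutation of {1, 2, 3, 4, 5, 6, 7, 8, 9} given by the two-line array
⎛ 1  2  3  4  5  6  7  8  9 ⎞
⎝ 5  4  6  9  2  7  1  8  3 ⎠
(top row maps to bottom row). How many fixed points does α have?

The fixed points (elements with α(x) = x) are {8}, so there is 1.

1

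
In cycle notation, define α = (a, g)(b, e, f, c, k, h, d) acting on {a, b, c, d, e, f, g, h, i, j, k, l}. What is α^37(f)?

f lies in the 7-cycle (b, e, f, c, k, h, d).
On a 7-cycle, α^7 is the identity, so α^37 = α^2 there (37 ≡ 2 mod 7).
Stepping 2 places around the cycle: f → c → k.

k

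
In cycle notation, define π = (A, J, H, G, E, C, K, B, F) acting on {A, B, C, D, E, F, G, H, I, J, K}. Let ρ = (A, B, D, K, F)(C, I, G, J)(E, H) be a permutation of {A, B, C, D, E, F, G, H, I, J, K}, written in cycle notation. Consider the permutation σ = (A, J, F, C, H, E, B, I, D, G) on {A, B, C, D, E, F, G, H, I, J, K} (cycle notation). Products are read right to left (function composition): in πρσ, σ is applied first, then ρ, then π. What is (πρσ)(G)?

Apply the permutations in order: σ(G) = A, then ρ(A) = B, then π(B) = F. So (πρσ)(G) = F.

F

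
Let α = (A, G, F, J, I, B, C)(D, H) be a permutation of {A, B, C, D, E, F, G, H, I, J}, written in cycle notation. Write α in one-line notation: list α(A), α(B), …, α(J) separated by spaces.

Image by image: A→G, B→C, C→A, D→H, E→E, F→J, G→F, H→D, I→B, J→I.
Listing these in domain order gives G C A H E J F D B I.

G C A H E J F D B I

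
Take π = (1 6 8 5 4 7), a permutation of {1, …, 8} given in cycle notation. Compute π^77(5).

8

5 lies in the 6-cycle (1 6 8 5 4 7).
Since the cycle has length 6, π^77 acts on it the same as π^5 (77 mod 6 = 5).
Stepping 5 places around the cycle: 5 → 4 → 7 → 1 → 6 → 8.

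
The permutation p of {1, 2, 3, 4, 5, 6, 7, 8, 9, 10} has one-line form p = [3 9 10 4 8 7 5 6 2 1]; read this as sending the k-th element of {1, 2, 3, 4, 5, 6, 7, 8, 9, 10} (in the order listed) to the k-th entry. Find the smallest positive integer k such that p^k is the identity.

Decomposing into disjoint cycles gives cycle lengths 4, 3, 2, 1.
The order is lcm(4, 3, 2) = 12.

12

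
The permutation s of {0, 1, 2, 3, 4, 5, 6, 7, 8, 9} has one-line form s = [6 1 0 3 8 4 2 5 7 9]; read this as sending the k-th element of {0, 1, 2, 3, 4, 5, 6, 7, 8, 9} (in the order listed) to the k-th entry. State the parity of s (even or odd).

odd

In disjoint-cycle form the cycle lengths are 4, 3, 1, 1, 1.
A cycle is odd iff its length is even; s has 1 even-length cycle, so sgn(s) = (−1)^1 and s is odd.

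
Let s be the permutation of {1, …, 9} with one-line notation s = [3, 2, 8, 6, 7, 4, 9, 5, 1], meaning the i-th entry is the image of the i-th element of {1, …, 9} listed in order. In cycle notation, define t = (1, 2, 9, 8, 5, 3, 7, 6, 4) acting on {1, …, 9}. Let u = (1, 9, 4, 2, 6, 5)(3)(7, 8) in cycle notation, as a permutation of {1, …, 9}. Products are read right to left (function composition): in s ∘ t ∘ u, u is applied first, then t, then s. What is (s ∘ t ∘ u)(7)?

7

(s ∘ t ∘ u)(7) = s(t(u(7))). u(7) = 8, then t(8) = 5, then s(5) = 7, so the result is 7.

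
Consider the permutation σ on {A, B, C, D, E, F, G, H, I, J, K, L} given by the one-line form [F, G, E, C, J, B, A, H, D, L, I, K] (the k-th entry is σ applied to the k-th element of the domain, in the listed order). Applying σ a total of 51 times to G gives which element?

B

Tracing G → A → … returns to G after 4 steps, so G lies in a 4-cycle (A F B G).
Since the cycle has length 4, σ^51 acts on it the same as σ^3 (51 mod 4 = 3).
Advancing 3 steps from G: G → A → F → B.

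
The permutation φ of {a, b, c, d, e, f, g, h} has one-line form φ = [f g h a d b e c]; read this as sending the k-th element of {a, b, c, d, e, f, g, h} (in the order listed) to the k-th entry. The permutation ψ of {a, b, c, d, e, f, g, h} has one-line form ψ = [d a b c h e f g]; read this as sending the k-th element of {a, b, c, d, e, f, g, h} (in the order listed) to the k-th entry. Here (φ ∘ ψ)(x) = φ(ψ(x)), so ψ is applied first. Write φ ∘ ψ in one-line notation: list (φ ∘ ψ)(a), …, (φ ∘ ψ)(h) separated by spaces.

a f g h c d b e

(φ ∘ ψ)(x) = φ(ψ(x)). Computing each image: φ(ψ(a)) = φ(d) = a, φ(ψ(b)) = φ(a) = f, φ(ψ(c)) = φ(b) = g, φ(ψ(d)) = φ(c) = h, φ(ψ(e)) = φ(h) = c, φ(ψ(f)) = φ(e) = d, φ(ψ(g)) = φ(f) = b, φ(ψ(h)) = φ(g) = e.
Hence φ ∘ ψ = [a f g h c d b e].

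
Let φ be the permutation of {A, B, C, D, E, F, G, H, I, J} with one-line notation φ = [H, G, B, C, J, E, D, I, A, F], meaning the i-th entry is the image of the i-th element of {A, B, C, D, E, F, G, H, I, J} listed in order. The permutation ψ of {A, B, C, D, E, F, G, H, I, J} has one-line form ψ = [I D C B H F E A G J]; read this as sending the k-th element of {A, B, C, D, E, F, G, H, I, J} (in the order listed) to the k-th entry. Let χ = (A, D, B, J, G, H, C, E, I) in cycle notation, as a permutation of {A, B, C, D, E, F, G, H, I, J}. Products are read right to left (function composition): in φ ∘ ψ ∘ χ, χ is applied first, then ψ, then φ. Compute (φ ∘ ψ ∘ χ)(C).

I

(φ ∘ ψ ∘ χ)(C) = φ(ψ(χ(C))). χ(C) = E, then ψ(E) = H, then φ(H) = I, so the result is I.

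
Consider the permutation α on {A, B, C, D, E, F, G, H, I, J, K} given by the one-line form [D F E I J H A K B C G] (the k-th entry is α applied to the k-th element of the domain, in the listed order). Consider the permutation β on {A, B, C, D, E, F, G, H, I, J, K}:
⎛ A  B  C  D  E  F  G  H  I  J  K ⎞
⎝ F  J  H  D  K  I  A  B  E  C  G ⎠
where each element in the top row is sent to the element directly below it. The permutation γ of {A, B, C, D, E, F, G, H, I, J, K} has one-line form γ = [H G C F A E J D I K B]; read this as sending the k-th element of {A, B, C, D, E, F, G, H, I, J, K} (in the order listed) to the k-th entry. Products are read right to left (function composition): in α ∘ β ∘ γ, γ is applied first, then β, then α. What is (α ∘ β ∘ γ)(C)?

K

(α ∘ β ∘ γ)(C) = α(β(γ(C))). γ(C) = C, then β(C) = H, then α(H) = K, so the result is K.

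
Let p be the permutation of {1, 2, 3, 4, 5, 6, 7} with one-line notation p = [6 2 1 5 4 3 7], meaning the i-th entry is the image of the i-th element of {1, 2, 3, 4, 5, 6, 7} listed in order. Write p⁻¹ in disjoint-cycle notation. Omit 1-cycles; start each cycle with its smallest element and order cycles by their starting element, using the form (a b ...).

(1 3 6)(4 5)

First write p in disjoint cycles: (1 6 3)(4 5).
The inverse reverses every cycle; in canonical form, p⁻¹ = (1 3 6)(4 5).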